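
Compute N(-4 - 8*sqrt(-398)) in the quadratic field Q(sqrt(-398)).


N(a + b*sqrt(d)) = a^2 - d*b^2
= (-4)^2 - (-398)*(-8)^2
= 16 + 25472
= 25488

25488


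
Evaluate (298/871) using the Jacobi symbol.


Compute (298/871) via quadratic reciprocity:
  pull out 2: (2/871) = +1  (since 871 mod 8 = 7)
  reciprocity: (149/871) -> +(871/149)
  reduce: (126/149)
  pull out 2: (2/149) = -1  (since 149 mod 8 = 5)
  reciprocity: (63/149) -> +(149/63)
  reduce: (23/63)
  reciprocity: (23/63) -> -(63/23)
  reduce: (17/23)
  reciprocity: (17/23) -> +(23/17)
  reduce: (6/17)
  pull out 2: (2/17) = +1  (since 17 mod 8 = 1)
  reciprocity: (3/17) -> +(17/3)
  reduce: (2/3)
  pull out 2: (2/3) = -1  (since 3 mod 8 = 3)
  (1/3) = 1
Product of signs = -1

-1


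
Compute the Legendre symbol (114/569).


p = 569 is prime, so compute (114/569) with the reciprocity algorithm (Jacobi-symbol steps: pull out 2s via (2/n), flip via reciprocity, reduce):
  pull out 2: (2/569) = +1  (since 569 mod 8 = 1)
  reciprocity: (57/569) -> +(569/57)
  reduce: (56/57)
  pull out 2: (2/57) = +1  (since 57 mod 8 = 1)
  pull out 2: (2/57) = +1  (since 57 mod 8 = 1)
  pull out 2: (2/57) = +1  (since 57 mod 8 = 1)
  reciprocity: (7/57) -> +(57/7)
  reduce: (1/7)
  (1/7) = 1
Product of signs = 1
(114/569) = 1

1


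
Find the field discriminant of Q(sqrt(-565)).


For K = Q(sqrt(d)) with d squarefree: disc(K) = d if d = 1 mod 4, and disc(K) = 4d if d = 2 or 3 mod 4.
Here d = -565, and d mod 4 = 3.
d = 3 mod 4, not 1 (O_K = Z[sqrt(d)]), so disc(K) = 4d = 4 * (-565) = -2260

-2260


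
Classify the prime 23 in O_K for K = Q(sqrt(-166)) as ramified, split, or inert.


K = Q(sqrt(-166)). Since d mod 4 = 2, disc(K) = -664.
Check p | disc: -664 mod 23 = 3.
p does not divide disc. Compute Legendre symbol (d/p):
18^((23-1)/2) mod 23 = 1
(d/p) = 1, so p splits: (p) = P*P' with e=1, f=1, g=2.
Therefore p is split.

split


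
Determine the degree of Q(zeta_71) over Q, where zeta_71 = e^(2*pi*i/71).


The degree equals Euler's totient phi(71).
71 = 71
phi(71) = 70

70


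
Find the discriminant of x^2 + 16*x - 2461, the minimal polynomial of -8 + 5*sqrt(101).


The element -8 + 5*sqrt(101) has minimal polynomial:
x^2 + 16*x - 2461
Discriminant = (16)^2 - 4*(-2461)
= 256 + 9844
= 10100

10100


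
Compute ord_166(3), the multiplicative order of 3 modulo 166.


We want ord_166(3), the smallest k >= 1 with 3^k = 1 mod 166.
n = 166 = 2 * 83, phi(166) = 82; the order divides phi(n).
Divisors of 82: 1, 2, 41, 82
Repeated squaring mod 166: 3^1 = 3, 3^2 = 9, 3^4 = 81, 3^8 = 87, 3^16 = 99, 3^32 = 7, 3^64 = 49
Test divisors in increasing order:
  k=1: 3^1 = 3 mod 166
  k=2: 3^2 = 9 mod 166
  k=41: 3^41 = 7 * 87 * 3 = 1 mod 166  <- first divisor giving 1
Order = 41

41


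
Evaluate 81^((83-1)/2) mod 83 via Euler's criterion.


p = 83 is prime and the exponent is (p-1)/2 = 41, so by Euler's criterion 81^41 = (81/83) = +1 or -1 mod 83.
Compute by square-and-multiply:
  41 = 32 + 8 + 1 (binary 101001)
  Repeated squaring mod 83: 81^1 = 81, 81^2 = 4, 81^4 = 16, 81^8 = 7, 81^16 = 49, 81^32 = 77
  81^41 = 81^32 * 81^8 * 81^1 = 77 * 7 * 81 mod 83
    77 * 7 = 539 = 41 mod 83
    41 * 81 = 3321 = 1 mod 83
  81^41 = 1 mod 83
Result 1: 81 is a quadratic residue mod 83.
81^41 mod 83 = 1

1


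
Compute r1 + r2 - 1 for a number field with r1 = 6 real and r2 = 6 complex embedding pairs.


By Dirichlet's unit theorem:
rank = r1 + r2 - 1
= 6 + 6 - 1
= 11

11


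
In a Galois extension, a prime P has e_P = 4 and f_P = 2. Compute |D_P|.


|D_P| = e * f
= 4 * 2
= 8

8


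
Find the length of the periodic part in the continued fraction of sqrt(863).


Run the CF algorithm for sqrt(863).
a_0 = floor(sqrt(863)) = 29; set m_0=0, q_0=1.
Recurrence: m' = q*a - m,  q' = (d - m'^2)/q,  a' = floor((a_0 + m')/q').
  step 1: m=29, q=22, a=2
  step 2: m=15, q=29, a=1
  step 3: m=14, q=23, a=1
  step 4: m=9, q=34, a=1
  step 5: m=25, q=7, a=7
  step 6: m=24, q=41, a=1
  step 7: m=17, q=14, a=3
  step 8: m=25, q=17, a=3
  step 9: m=26, q=11, a=5
  step 10: m=29, q=2, a=29
  step 11: m=29, q=11, a=5
  step 12: m=26, q=17, a=3
  step 13: m=25, q=14, a=3
  step 14: m=17, q=41, a=1
  step 15: m=24, q=7, a=7
  step 16: m=25, q=34, a=1
  step 17: m=9, q=23, a=1
  step 18: m=14, q=29, a=1
  step 19: m=15, q=22, a=2
  step 20: m=29, q=1, a=58
a_20 = 2*a_0 = 58, so the period closes here.
sqrt(863) = [29; 2, 1, 1, 1, 7, 1, 3, 3, 5, 29, 5, 3, 3, 1, 7, 1, 1, 1, 2, 58]
Period length = 20

20


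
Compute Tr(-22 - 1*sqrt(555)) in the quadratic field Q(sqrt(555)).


Tr(a + b*sqrt(d)) = (a + b*sqrt(d)) + (a - b*sqrt(d)) = 2a
= 2 * (-22)
= -44

-44


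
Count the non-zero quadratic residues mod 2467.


For prime p, the number of non-zero quadratic residues is (p-1)/2.
= (2467-1)/2
= 1233

1233


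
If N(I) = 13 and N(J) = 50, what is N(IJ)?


N(IJ) = N(I) * N(J)
= 13 * 50
= 650

650


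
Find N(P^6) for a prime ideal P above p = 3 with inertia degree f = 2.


N(P^a) = p^(a*f)
= 3^(6*2)
= 3^12
= 531441

531441


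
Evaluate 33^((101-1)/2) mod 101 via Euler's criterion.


p = 101 is prime and the exponent is (p-1)/2 = 50, so by Euler's criterion 33^50 = (33/101) = +1 or -1 mod 101.
Compute by square-and-multiply:
  50 = 32 + 16 + 2 (binary 110010)
  Repeated squaring mod 101: 33^1 = 33, 33^2 = 79, 33^4 = 80, 33^8 = 37, 33^16 = 56, 33^32 = 5
  33^50 = 33^32 * 33^16 * 33^2 = 5 * 56 * 79 mod 101
    5 * 56 = 280 = 78 mod 101
    78 * 79 = 6162 = 1 mod 101
  33^50 = 1 mod 101
Result 1: 33 is a quadratic residue mod 101.
33^50 mod 101 = 1

1


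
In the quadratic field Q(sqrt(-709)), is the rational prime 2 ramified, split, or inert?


K = Q(sqrt(-709)). Since d mod 4 = 3, disc(K) = -2836.
Check p | disc: -2836 mod 2 = 0.
p divides disc, so p ramifies: (p) = P^2 with e=2, f=1, g=1.
Therefore p is ramified.

ramified


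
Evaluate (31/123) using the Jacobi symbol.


Compute (31/123) via quadratic reciprocity:
  reciprocity: (31/123) -> -(123/31)
  reduce: (30/31)
  pull out 2: (2/31) = +1  (since 31 mod 8 = 7)
  reciprocity: (15/31) -> -(31/15)
  reduce: (1/15)
  (1/15) = 1
Product of signs = 1

1


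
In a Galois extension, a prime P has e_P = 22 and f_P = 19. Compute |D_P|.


|D_P| = e * f
= 22 * 19
= 418

418


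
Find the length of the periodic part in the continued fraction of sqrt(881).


Run the CF algorithm for sqrt(881).
a_0 = floor(sqrt(881)) = 29; set m_0=0, q_0=1.
Recurrence: m' = q*a - m,  q' = (d - m'^2)/q,  a' = floor((a_0 + m')/q').
  step 1: m=29, q=40, a=1
  step 2: m=11, q=19, a=2
  step 3: m=27, q=8, a=7
  step 4: m=29, q=5, a=11
  step 5: m=26, q=41, a=1
  step 6: m=15, q=16, a=2
  step 7: m=17, q=37, a=1
  step 8: m=20, q=13, a=3
  step 9: m=19, q=40, a=1
  step 10: m=21, q=11, a=4
  step 11: m=23, q=32, a=1
  step 12: m=9, q=25, a=1
  step 13: m=16, q=25, a=1
  step 14: m=9, q=32, a=1
  step 15: m=23, q=11, a=4
  step 16: m=21, q=40, a=1
  step 17: m=19, q=13, a=3
  step 18: m=20, q=37, a=1
  step 19: m=17, q=16, a=2
  step 20: m=15, q=41, a=1
  step 21: m=26, q=5, a=11
  step 22: m=29, q=8, a=7
  step 23: m=27, q=19, a=2
  step 24: m=11, q=40, a=1
  step 25: m=29, q=1, a=58
a_25 = 2*a_0 = 58, so the period closes here.
sqrt(881) = [29; 1, 2, 7, 11, 1, 2, 1, 3, 1, 4, 1, 1, 1, 1, 4, 1, 3, 1, 2, 1, 11, 7, 2, 1, 58]
Period length = 25

25


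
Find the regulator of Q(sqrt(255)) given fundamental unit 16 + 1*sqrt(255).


epsilon = 16 + 1*sqrt(255)
= 31.9687
R = ln(31.9687)
= 3.4648

3.4648


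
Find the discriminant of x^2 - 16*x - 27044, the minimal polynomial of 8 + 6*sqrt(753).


The element 8 + 6*sqrt(753) has minimal polynomial:
x^2 - 16*x - 27044
Discriminant = (-16)^2 - 4*(-27044)
= 256 + 108176
= 108432

108432


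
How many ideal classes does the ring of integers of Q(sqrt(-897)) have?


K = Q(sqrt(-897)). d mod 4 = 3, so D = disc(K) = 4d = -3588
h(K) equals the number of primitive reduced positive-definite forms (a, b, c) = a*x^2 + b*x*y + c*y^2 with b^2 - 4ac = D,
where reduced means |b| <= a <= c, with b >= 0 whenever |b| = a or a = c, and primitive means gcd(a, b, c) = 1.
Reduced forces 3a^2 <= |D| = 3588, so 1 <= a <= 34; b must have the parity of D, and c = (b^2 - D)/(4a) must be an integer >= a.
Enumerate a = 1..34, b in [-a, a]:
  a=1: (1, 0, 897)  [1]
  a=2: (2, 2, 449)  [1]
  a=3: (3, 0, 299)  [1]
  a=4..5: none
  a=6: (6, 6, 151)  [1]
  a=7..10: none
  a=11: (11, -8, 83), (11, 8, 83)  [2]
  a=12: none
  a=13: (13, 0, 69)  [1]
  a=14..16: none
  a=17: (17, -4, 53), (17, 4, 53)  [2]
  a=18..21: none
  a=22: (22, -14, 43), (22, 14, 43)  [2]
  a=23: (23, 0, 39)  [1]
  a=24..25: none
  a=26: (26, 26, 41)  [1]
  a=27..30: none
  a=31: (31, 16, 31)  [1]
  a=32: none
  a=33: (33, -30, 34), (33, 30, 34)  [2]
  a=34: none
Total reduced forms: 1 + 1 + 1 + 1 + 2 + 1 + 2 + 2 + 1 + 1 + 1 + 2 = 16
h = 16

16


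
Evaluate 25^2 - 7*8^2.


x^2 - d*y^2
= 25^2 - 7*8^2
= 625 - 448
= 177

177


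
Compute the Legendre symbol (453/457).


p = 457 is prime, so compute (453/457) with the reciprocity algorithm (Jacobi-symbol steps: pull out 2s via (2/n), flip via reciprocity, reduce):
  reciprocity: (453/457) -> +(457/453)
  reduce: (4/453)
  pull out 2: (2/453) = -1  (since 453 mod 8 = 5)
  pull out 2: (2/453) = -1  (since 453 mod 8 = 5)
  (1/453) = 1
Product of signs = 1
(453/457) = 1

1


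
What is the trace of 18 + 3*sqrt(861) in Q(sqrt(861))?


Tr(a + b*sqrt(d)) = (a + b*sqrt(d)) + (a - b*sqrt(d)) = 2a
= 2 * (18)
= 36

36


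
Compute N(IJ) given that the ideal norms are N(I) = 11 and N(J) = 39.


N(IJ) = N(I) * N(J)
= 11 * 39
= 429

429


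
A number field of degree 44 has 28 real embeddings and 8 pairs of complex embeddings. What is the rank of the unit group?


By Dirichlet's unit theorem:
rank = r1 + r2 - 1
= 28 + 8 - 1
= 35

35


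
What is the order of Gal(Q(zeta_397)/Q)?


|Gal(Q(zeta_397)/Q)| = phi(397)
= 396

396


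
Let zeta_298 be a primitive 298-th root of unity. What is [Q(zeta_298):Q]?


The degree equals Euler's totient phi(298).
298 = 2 * 149
phi(298) = 148

148


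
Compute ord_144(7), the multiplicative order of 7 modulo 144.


We want ord_144(7), the smallest k >= 1 with 7^k = 1 mod 144.
n = 144 = 2^4 * 3^2, phi(144) = 48; the order divides phi(n).
Divisors of 48: 1, 2, 3, 4, 6, 8, 12, 16, 24, 48
Repeated squaring mod 144: 7^1 = 7, 7^2 = 49, 7^4 = 97, 7^8 = 49, 7^16 = 97, 7^32 = 49
Test divisors in increasing order:
  k=1: 7^1 = 7 mod 144
  k=2: 7^2 = 49 mod 144
  k=3: 7^3 = 49 * 7 = 55 mod 144
  k=4: 7^4 = 97 mod 144
  k=6: 7^6 = 97 * 49 = 1 mod 144  <- first divisor giving 1
Order = 6

6


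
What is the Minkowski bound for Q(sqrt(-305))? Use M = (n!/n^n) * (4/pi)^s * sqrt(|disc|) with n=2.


d = -305, d mod 4 = 3, so disc(K) = 4d = -1220; |disc(K)| = 1220
Imaginary quadratic field, so n = 2, s = r2 = 1, r1 = 0
M = (n!/n^n) * (4/pi)^s * sqrt(|disc(K)|) = (2!/2^2) * (4/pi)^1 * sqrt(1220)
= 0.5 * 1.273240 * 34.928498
= 22.2362

22.2362


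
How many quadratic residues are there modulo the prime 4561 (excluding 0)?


For prime p, the number of non-zero quadratic residues is (p-1)/2.
= (4561-1)/2
= 2280

2280


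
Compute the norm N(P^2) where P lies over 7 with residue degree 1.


N(P^a) = p^(a*f)
= 7^(2*1)
= 7^2
= 49

49


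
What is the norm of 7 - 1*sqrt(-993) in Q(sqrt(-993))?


N(a + b*sqrt(d)) = a^2 - d*b^2
= (7)^2 - (-993)*(-1)^2
= 49 + 993
= 1042

1042


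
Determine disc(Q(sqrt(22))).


For K = Q(sqrt(d)) with d squarefree: disc(K) = d if d = 1 mod 4, and disc(K) = 4d if d = 2 or 3 mod 4.
Here d = 22, and d mod 4 = 2.
d = 2 mod 4, not 1 (O_K = Z[sqrt(d)]), so disc(K) = 4d = 4 * (22) = 88

88


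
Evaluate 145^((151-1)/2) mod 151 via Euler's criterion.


p = 151 is prime and the exponent is (p-1)/2 = 75, so by Euler's criterion 145^75 = (145/151) = +1 or -1 mod 151.
Compute by square-and-multiply:
  75 = 64 + 8 + 2 + 1 (binary 1001011)
  Repeated squaring mod 151: 145^1 = 145, 145^2 = 36, 145^4 = 88, 145^8 = 43, 145^16 = 37, 145^32 = 10, 145^64 = 100
  145^75 = 145^64 * 145^8 * 145^2 * 145^1 = 100 * 43 * 36 * 145 mod 151
    100 * 43 = 4300 = 72 mod 151
    72 * 36 = 2592 = 25 mod 151
    25 * 145 = 3625 = 1 mod 151
  145^75 = 1 mod 151
Result 1: 145 is a quadratic residue mod 151.
145^75 mod 151 = 1

1


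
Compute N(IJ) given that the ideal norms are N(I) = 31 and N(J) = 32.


N(IJ) = N(I) * N(J)
= 31 * 32
= 992

992


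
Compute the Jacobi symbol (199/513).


Compute (199/513) via quadratic reciprocity:
  reciprocity: (199/513) -> +(513/199)
  reduce: (115/199)
  reciprocity: (115/199) -> -(199/115)
  reduce: (84/115)
  pull out 2: (2/115) = -1  (since 115 mod 8 = 3)
  pull out 2: (2/115) = -1  (since 115 mod 8 = 3)
  reciprocity: (21/115) -> +(115/21)
  reduce: (10/21)
  pull out 2: (2/21) = -1  (since 21 mod 8 = 5)
  reciprocity: (5/21) -> +(21/5)
  reduce: (1/5)
  (1/5) = 1
Product of signs = 1

1


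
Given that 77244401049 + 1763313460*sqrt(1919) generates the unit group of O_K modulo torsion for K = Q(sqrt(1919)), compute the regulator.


epsilon = 77244401049 + 1763313460*sqrt(1919)
= 1.5449e+11
R = ln(1.5449e+11)
= 25.7634

25.7634


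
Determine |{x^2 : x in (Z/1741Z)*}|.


For prime p, the number of non-zero quadratic residues is (p-1)/2.
= (1741-1)/2
= 870

870


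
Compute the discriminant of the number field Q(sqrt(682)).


For K = Q(sqrt(d)) with d squarefree: disc(K) = d if d = 1 mod 4, and disc(K) = 4d if d = 2 or 3 mod 4.
Here d = 682, and d mod 4 = 2.
d = 2 mod 4, not 1 (O_K = Z[sqrt(d)]), so disc(K) = 4d = 4 * (682) = 2728

2728


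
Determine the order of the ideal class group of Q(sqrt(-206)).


K = Q(sqrt(-206)). d mod 4 = 2, so D = disc(K) = 4d = -824
h(K) equals the number of primitive reduced positive-definite forms (a, b, c) = a*x^2 + b*x*y + c*y^2 with b^2 - 4ac = D,
where reduced means |b| <= a <= c, with b >= 0 whenever |b| = a or a = c, and primitive means gcd(a, b, c) = 1.
Reduced forces 3a^2 <= |D| = 824, so 1 <= a <= 16; b must have the parity of D, and c = (b^2 - D)/(4a) must be an integer >= a.
Enumerate a = 1..16, b in [-a, a]:
  a=1: (1, 0, 206)  [1]
  a=2: (2, 0, 103)  [1]
  a=3: (3, -2, 69), (3, 2, 69)  [2]
  a=4: none
  a=5: (5, -4, 42), (5, 4, 42)  [2]
  a=6: (6, -4, 35), (6, 4, 35)  [2]
  a=7: (7, -4, 30), (7, 4, 30)  [2]
  a=8: none
  a=9: (9, -2, 23), (9, 2, 23)  [2]
  a=10: (10, -4, 21), (10, 4, 21)  [2]
  a=11: (11, -10, 21), (11, 10, 21)  [2]
  a=12..13: none
  a=14: (14, -4, 15), (14, 4, 15)  [2]
  a=15: (15, -14, 17), (15, 14, 17)  [2]
  a=16: none
Total reduced forms: 1 + 1 + 2 + 2 + 2 + 2 + 2 + 2 + 2 + 2 + 2 = 20
h = 20

20


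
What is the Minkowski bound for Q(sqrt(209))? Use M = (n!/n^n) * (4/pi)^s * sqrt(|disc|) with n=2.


d = 209, d mod 4 = 1, so disc(K) = d = 209; |disc(K)| = 209
Real quadratic field, so n = 2, s = r2 = 0, r1 = 2
M = (n!/n^n) * (4/pi)^s * sqrt(|disc(K)|) = (2!/2^2) * (4/pi)^0 * sqrt(209)
= 0.5 * 1.000000 * 14.456832
= 7.2284

7.2284


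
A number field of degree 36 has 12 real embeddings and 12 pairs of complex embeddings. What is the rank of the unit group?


By Dirichlet's unit theorem:
rank = r1 + r2 - 1
= 12 + 12 - 1
= 23

23


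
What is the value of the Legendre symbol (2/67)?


p = 67 is prime, so compute (2/67) with the reciprocity algorithm (Jacobi-symbol steps: pull out 2s via (2/n), flip via reciprocity, reduce):
  pull out 2: (2/67) = -1  (since 67 mod 8 = 3)
  (1/67) = 1
Product of signs = -1
(2/67) = -1

-1


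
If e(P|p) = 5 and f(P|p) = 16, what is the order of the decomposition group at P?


|D_P| = e * f
= 5 * 16
= 80

80


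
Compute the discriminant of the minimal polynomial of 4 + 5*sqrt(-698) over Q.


The element 4 + 5*sqrt(-698) has minimal polynomial:
x^2 - 8*x + 17466
Discriminant = (-8)^2 - 4*(17466)
= 64 - 69864
= -69800

-69800


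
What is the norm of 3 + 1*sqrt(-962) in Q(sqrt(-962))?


N(a + b*sqrt(d)) = a^2 - d*b^2
= (3)^2 - (-962)*(1)^2
= 9 + 962
= 971

971


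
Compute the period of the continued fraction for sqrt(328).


Run the CF algorithm for sqrt(328).
a_0 = floor(sqrt(328)) = 18; set m_0=0, q_0=1.
Recurrence: m' = q*a - m,  q' = (d - m'^2)/q,  a' = floor((a_0 + m')/q').
  step 1: m=18, q=4, a=9
  step 2: m=18, q=1, a=36
a_2 = 2*a_0 = 36, so the period closes here.
sqrt(328) = [18; 9, 36]
Period length = 2

2


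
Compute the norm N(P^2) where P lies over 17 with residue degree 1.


N(P^a) = p^(a*f)
= 17^(2*1)
= 17^2
= 289

289


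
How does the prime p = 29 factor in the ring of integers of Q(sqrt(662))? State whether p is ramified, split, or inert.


K = Q(sqrt(662)). Since d mod 4 = 2, disc(K) = 2648.
Check p | disc: 2648 mod 29 = 9.
p does not divide disc. Compute Legendre symbol (d/p):
24^((29-1)/2) mod 29 = 1
(d/p) = 1, so p splits: (p) = P*P' with e=1, f=1, g=2.
Therefore p is split.

split


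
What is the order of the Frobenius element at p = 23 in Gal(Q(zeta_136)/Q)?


The Frobenius at p in Gal(Q(zeta_n)/Q) = (Z/nZ)* is the class of p, so its order is ord_136(23), the smallest k >= 1 with 23^k = 1 mod 136.
n = 136 = 2^3 * 17, phi(136) = 64; the order divides phi(n).
Divisors of 64: 1, 2, 4, 8, 16, 32, 64
Repeated squaring mod 136: 23^1 = 23, 23^2 = 121, 23^4 = 89, 23^8 = 33, 23^16 = 1, 23^32 = 1, 23^64 = 1
Test divisors in increasing order:
  k=1: 23^1 = 23 mod 136
  k=2: 23^2 = 121 mod 136
  k=4: 23^4 = 89 mod 136
  k=8: 23^8 = 33 mod 136
  k=16: 23^16 = 1 mod 136  <- first divisor giving 1
Order = 16

16


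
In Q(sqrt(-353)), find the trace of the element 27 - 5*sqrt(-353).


Tr(a + b*sqrt(d)) = (a + b*sqrt(d)) + (a - b*sqrt(d)) = 2a
= 2 * (27)
= 54

54


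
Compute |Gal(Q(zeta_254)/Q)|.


|Gal(Q(zeta_254)/Q)| = phi(254)
= 126

126


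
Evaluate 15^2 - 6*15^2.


x^2 - d*y^2
= 15^2 - 6*15^2
= 225 - 1350
= -1125

-1125


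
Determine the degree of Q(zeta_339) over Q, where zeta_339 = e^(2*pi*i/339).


The degree equals Euler's totient phi(339).
339 = 3 * 113
phi(339) = 224

224


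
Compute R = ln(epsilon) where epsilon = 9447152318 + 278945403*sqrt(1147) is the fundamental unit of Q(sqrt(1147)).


epsilon = 9447152318 + 278945403*sqrt(1147)
= 1.8894e+10
R = ln(1.8894e+10)
= 23.6621

23.6621


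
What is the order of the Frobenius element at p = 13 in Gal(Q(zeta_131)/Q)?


The Frobenius at p in Gal(Q(zeta_n)/Q) = (Z/nZ)* is the class of p, so its order is ord_131(13), the smallest k >= 1 with 13^k = 1 mod 131.
n = 131 = 131, phi(131) = 130; the order divides phi(n).
Divisors of 130: 1, 2, 5, 10, 13, 26, 65, 130
Repeated squaring mod 131: 13^1 = 13, 13^2 = 38, 13^4 = 3, 13^8 = 9, 13^16 = 81, 13^32 = 11, 13^64 = 121, 13^128 = 100
Test divisors in increasing order:
  k=1: 13^1 = 13 mod 131
  k=2: 13^2 = 38 mod 131
  k=5: 13^5 = 3 * 13 = 39 mod 131
  k=10: 13^10 = 9 * 38 = 80 mod 131
  k=13: 13^13 = 9 * 3 * 13 = 89 mod 131
  k=26: 13^26 = 81 * 9 * 38 = 61 mod 131
  k=65: 13^65 = 121 * 13 = 1 mod 131  <- first divisor giving 1
Order = 65

65


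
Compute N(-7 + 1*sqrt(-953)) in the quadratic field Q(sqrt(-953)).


N(a + b*sqrt(d)) = a^2 - d*b^2
= (-7)^2 - (-953)*(1)^2
= 49 + 953
= 1002

1002


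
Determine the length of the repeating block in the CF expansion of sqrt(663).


Run the CF algorithm for sqrt(663).
a_0 = floor(sqrt(663)) = 25; set m_0=0, q_0=1.
Recurrence: m' = q*a - m,  q' = (d - m'^2)/q,  a' = floor((a_0 + m')/q').
  step 1: m=25, q=38, a=1
  step 2: m=13, q=13, a=2
  step 3: m=13, q=38, a=1
  step 4: m=25, q=1, a=50
a_4 = 2*a_0 = 50, so the period closes here.
sqrt(663) = [25; 1, 2, 1, 50]
Period length = 4

4


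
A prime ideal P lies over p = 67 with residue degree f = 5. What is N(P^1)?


N(P^a) = p^(a*f)
= 67^(1*5)
= 67^5
= 1350125107

1350125107


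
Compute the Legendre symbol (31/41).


p = 41 is prime, so compute (31/41) with the reciprocity algorithm (Jacobi-symbol steps: pull out 2s via (2/n), flip via reciprocity, reduce):
  reciprocity: (31/41) -> +(41/31)
  reduce: (10/31)
  pull out 2: (2/31) = +1  (since 31 mod 8 = 7)
  reciprocity: (5/31) -> +(31/5)
  reduce: (1/5)
  (1/5) = 1
Product of signs = 1
(31/41) = 1

1


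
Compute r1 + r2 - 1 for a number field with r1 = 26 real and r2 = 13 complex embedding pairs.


By Dirichlet's unit theorem:
rank = r1 + r2 - 1
= 26 + 13 - 1
= 38

38


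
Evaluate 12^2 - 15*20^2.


x^2 - d*y^2
= 12^2 - 15*20^2
= 144 - 6000
= -5856

-5856


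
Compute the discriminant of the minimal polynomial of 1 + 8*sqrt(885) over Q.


The element 1 + 8*sqrt(885) has minimal polynomial:
x^2 - 2*x - 56639
Discriminant = (-2)^2 - 4*(-56639)
= 4 + 226556
= 226560

226560


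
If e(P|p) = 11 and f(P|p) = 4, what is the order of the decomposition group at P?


|D_P| = e * f
= 11 * 4
= 44

44


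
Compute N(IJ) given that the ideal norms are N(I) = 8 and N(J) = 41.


N(IJ) = N(I) * N(J)
= 8 * 41
= 328

328


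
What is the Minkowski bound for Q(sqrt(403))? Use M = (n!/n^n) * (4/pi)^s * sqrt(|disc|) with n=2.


d = 403, d mod 4 = 3, so disc(K) = 4d = 1612; |disc(K)| = 1612
Real quadratic field, so n = 2, s = r2 = 0, r1 = 2
M = (n!/n^n) * (4/pi)^s * sqrt(|disc(K)|) = (2!/2^2) * (4/pi)^0 * sqrt(1612)
= 0.5 * 1.000000 * 40.149720
= 20.0749

20.0749


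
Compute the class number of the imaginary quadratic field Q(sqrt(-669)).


K = Q(sqrt(-669)). d mod 4 = 3, so D = disc(K) = 4d = -2676
h(K) equals the number of primitive reduced positive-definite forms (a, b, c) = a*x^2 + b*x*y + c*y^2 with b^2 - 4ac = D,
where reduced means |b| <= a <= c, with b >= 0 whenever |b| = a or a = c, and primitive means gcd(a, b, c) = 1.
Reduced forces 3a^2 <= |D| = 2676, so 1 <= a <= 29; b must have the parity of D, and c = (b^2 - D)/(4a) must be an integer >= a.
Enumerate a = 1..29, b in [-a, a]:
  a=1: (1, 0, 669)  [1]
  a=2: (2, 2, 335)  [1]
  a=3: (3, 0, 223)  [1]
  a=4: none
  a=5: (5, -2, 134), (5, 2, 134)  [2]
  a=6: (6, 6, 113)  [1]
  a=7..9: none
  a=10: (10, -2, 67), (10, 2, 67)  [2]
  a=11..14: none
  a=15: (15, -12, 47), (15, 12, 47)  [2]
  a=16..24: none
  a=25: (25, -18, 30), (25, 18, 30)  [2]
  a=26..29: none
Total reduced forms: 1 + 1 + 1 + 2 + 1 + 2 + 2 + 2 = 12
h = 12

12


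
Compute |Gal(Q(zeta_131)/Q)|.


|Gal(Q(zeta_131)/Q)| = phi(131)
= 130

130


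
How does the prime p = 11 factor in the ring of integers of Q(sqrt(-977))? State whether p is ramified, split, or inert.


K = Q(sqrt(-977)). Since d mod 4 = 3, disc(K) = -3908.
Check p | disc: -3908 mod 11 = 8.
p does not divide disc. Compute Legendre symbol (d/p):
2^((11-1)/2) mod 11 = -1
(d/p) = -1, so p is inert: (p) stays prime with e=1, f=2, g=1.
Therefore p is inert.

inert


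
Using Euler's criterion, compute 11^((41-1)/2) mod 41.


p = 41 is prime and the exponent is (p-1)/2 = 20, so by Euler's criterion 11^20 = (11/41) = +1 or -1 mod 41.
Compute by square-and-multiply:
  20 = 16 + 4 (binary 10100)
  Repeated squaring mod 41: 11^1 = 11, 11^2 = 39, 11^4 = 4, 11^8 = 16, 11^16 = 10
  11^20 = 11^16 * 11^4 = 10 * 4 mod 41
    10 * 4 = 40 = 40 mod 41
  11^20 = 40 mod 41
Result 40 = p - 1 = -1 mod 41: 11 is a quadratic non-residue mod 41. As a residue in [0, p-1] the value is 40.
11^20 mod 41 = 40

40


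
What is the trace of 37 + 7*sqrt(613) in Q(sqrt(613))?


Tr(a + b*sqrt(d)) = (a + b*sqrt(d)) + (a - b*sqrt(d)) = 2a
= 2 * (37)
= 74

74


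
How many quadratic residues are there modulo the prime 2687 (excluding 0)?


For prime p, the number of non-zero quadratic residues is (p-1)/2.
= (2687-1)/2
= 1343

1343


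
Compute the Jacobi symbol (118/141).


Compute (118/141) via quadratic reciprocity:
  pull out 2: (2/141) = -1  (since 141 mod 8 = 5)
  reciprocity: (59/141) -> +(141/59)
  reduce: (23/59)
  reciprocity: (23/59) -> -(59/23)
  reduce: (13/23)
  reciprocity: (13/23) -> +(23/13)
  reduce: (10/13)
  pull out 2: (2/13) = -1  (since 13 mod 8 = 5)
  reciprocity: (5/13) -> +(13/5)
  reduce: (3/5)
  reciprocity: (3/5) -> +(5/3)
  reduce: (2/3)
  pull out 2: (2/3) = -1  (since 3 mod 8 = 3)
  (1/3) = 1
Product of signs = 1

1


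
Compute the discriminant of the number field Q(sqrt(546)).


For K = Q(sqrt(d)) with d squarefree: disc(K) = d if d = 1 mod 4, and disc(K) = 4d if d = 2 or 3 mod 4.
Here d = 546, and d mod 4 = 2.
d = 2 mod 4, not 1 (O_K = Z[sqrt(d)]), so disc(K) = 4d = 4 * (546) = 2184

2184


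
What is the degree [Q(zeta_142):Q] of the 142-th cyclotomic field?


The degree equals Euler's totient phi(142).
142 = 2 * 71
phi(142) = 70

70


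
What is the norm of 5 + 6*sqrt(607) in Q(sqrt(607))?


N(a + b*sqrt(d)) = a^2 - d*b^2
= (5)^2 - (607)*(6)^2
= 25 - 21852
= -21827

-21827


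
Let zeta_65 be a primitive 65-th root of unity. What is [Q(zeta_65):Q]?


The degree equals Euler's totient phi(65).
65 = 5 * 13
phi(65) = 48

48


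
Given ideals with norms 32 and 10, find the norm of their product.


N(IJ) = N(I) * N(J)
= 32 * 10
= 320

320


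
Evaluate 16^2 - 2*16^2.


x^2 - d*y^2
= 16^2 - 2*16^2
= 256 - 512
= -256

-256


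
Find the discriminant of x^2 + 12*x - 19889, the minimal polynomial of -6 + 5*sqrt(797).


The element -6 + 5*sqrt(797) has minimal polynomial:
x^2 + 12*x - 19889
Discriminant = (12)^2 - 4*(-19889)
= 144 + 79556
= 79700

79700


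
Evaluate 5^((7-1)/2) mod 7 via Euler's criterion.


p = 7 is prime and the exponent is (p-1)/2 = 3, so by Euler's criterion 5^3 = (5/7) = +1 or -1 mod 7.
Compute by square-and-multiply:
  3 = 2 + 1 (binary 11)
  Repeated squaring mod 7: 5^1 = 5, 5^2 = 4
  5^3 = 5^2 * 5^1 = 4 * 5 mod 7
    4 * 5 = 20 = 6 mod 7
  5^3 = 6 mod 7
Result 6 = p - 1 = -1 mod 7: 5 is a quadratic non-residue mod 7. As a residue in [0, p-1] the value is 6.
5^3 mod 7 = 6

6


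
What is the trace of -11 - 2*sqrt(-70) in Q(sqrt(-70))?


Tr(a + b*sqrt(d)) = (a + b*sqrt(d)) + (a - b*sqrt(d)) = 2a
= 2 * (-11)
= -22

-22


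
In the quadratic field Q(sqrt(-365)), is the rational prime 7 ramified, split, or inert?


K = Q(sqrt(-365)). Since d mod 4 = 3, disc(K) = -1460.
Check p | disc: -1460 mod 7 = 3.
p does not divide disc. Compute Legendre symbol (d/p):
6^((7-1)/2) mod 7 = -1
(d/p) = -1, so p is inert: (p) stays prime with e=1, f=2, g=1.
Therefore p is inert.

inert


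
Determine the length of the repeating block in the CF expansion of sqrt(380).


Run the CF algorithm for sqrt(380).
a_0 = floor(sqrt(380)) = 19; set m_0=0, q_0=1.
Recurrence: m' = q*a - m,  q' = (d - m'^2)/q,  a' = floor((a_0 + m')/q').
  step 1: m=19, q=19, a=2
  step 2: m=19, q=1, a=38
a_2 = 2*a_0 = 38, so the period closes here.
sqrt(380) = [19; 2, 38]
Period length = 2

2


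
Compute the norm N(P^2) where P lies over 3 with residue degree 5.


N(P^a) = p^(a*f)
= 3^(2*5)
= 3^10
= 59049

59049


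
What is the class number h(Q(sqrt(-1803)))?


K = Q(sqrt(-1803)). d mod 4 = 1, so D = disc(K) = d = -1803
h(K) equals the number of primitive reduced positive-definite forms (a, b, c) = a*x^2 + b*x*y + c*y^2 with b^2 - 4ac = D,
where reduced means |b| <= a <= c, with b >= 0 whenever |b| = a or a = c, and primitive means gcd(a, b, c) = 1.
Reduced forces 3a^2 <= |D| = 1803, so 1 <= a <= 24; b must have the parity of D, and c = (b^2 - D)/(4a) must be an integer >= a.
Enumerate a = 1..24, b in [-a, a]:
  a=1: (1, 1, 451)  [1]
  a=2: none
  a=3: (3, 3, 151)  [1]
  a=4..10: none
  a=11: (11, -1, 41), (11, 1, 41)  [2]
  a=12: none
  a=13: (13, -11, 37), (13, 11, 37)  [2]
  a=14..16: none
  a=17: (17, -13, 29), (17, 13, 29)  [2]
  a=18..24: none
Total reduced forms: 1 + 1 + 2 + 2 + 2 = 8
h = 8

8


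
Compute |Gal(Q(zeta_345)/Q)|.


|Gal(Q(zeta_345)/Q)| = phi(345)
= 176

176


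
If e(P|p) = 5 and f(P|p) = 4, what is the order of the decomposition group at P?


|D_P| = e * f
= 5 * 4
= 20

20


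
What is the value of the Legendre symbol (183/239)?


p = 239 is prime, so compute (183/239) with the reciprocity algorithm (Jacobi-symbol steps: pull out 2s via (2/n), flip via reciprocity, reduce):
  reciprocity: (183/239) -> -(239/183)
  reduce: (56/183)
  pull out 2: (2/183) = +1  (since 183 mod 8 = 7)
  pull out 2: (2/183) = +1  (since 183 mod 8 = 7)
  pull out 2: (2/183) = +1  (since 183 mod 8 = 7)
  reciprocity: (7/183) -> -(183/7)
  reduce: (1/7)
  (1/7) = 1
Product of signs = 1
(183/239) = 1

1


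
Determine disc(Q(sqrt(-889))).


For K = Q(sqrt(d)) with d squarefree: disc(K) = d if d = 1 mod 4, and disc(K) = 4d if d = 2 or 3 mod 4.
Here d = -889, and d mod 4 = 3.
d = 3 mod 4, not 1 (O_K = Z[sqrt(d)]), so disc(K) = 4d = 4 * (-889) = -3556

-3556


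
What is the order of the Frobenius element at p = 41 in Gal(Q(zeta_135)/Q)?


The Frobenius at p in Gal(Q(zeta_n)/Q) = (Z/nZ)* is the class of p, so its order is ord_135(41), the smallest k >= 1 with 41^k = 1 mod 135.
n = 135 = 3^3 * 5, phi(135) = 72; the order divides phi(n).
Divisors of 72: 1, 2, 3, 4, 6, 8, 9, 12, 18, 24, 36, 72
Repeated squaring mod 135: 41^1 = 41, 41^2 = 61, 41^4 = 76, 41^8 = 106, 41^16 = 31, 41^32 = 16, 41^64 = 121
Test divisors in increasing order:
  k=1: 41^1 = 41 mod 135
  k=2: 41^2 = 61 mod 135
  k=3: 41^3 = 61 * 41 = 71 mod 135
  k=4: 41^4 = 76 mod 135
  k=6: 41^6 = 76 * 61 = 46 mod 135
  k=8: 41^8 = 106 mod 135
  k=9: 41^9 = 106 * 41 = 26 mod 135
  k=12: 41^12 = 106 * 76 = 91 mod 135
  k=18: 41^18 = 31 * 61 = 1 mod 135  <- first divisor giving 1
Order = 18

18


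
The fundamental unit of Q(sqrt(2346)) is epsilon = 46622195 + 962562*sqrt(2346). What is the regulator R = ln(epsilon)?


epsilon = 46622195 + 962562*sqrt(2346)
= 9.3244e+07
R = ln(9.3244e+07)
= 18.3507

18.3507


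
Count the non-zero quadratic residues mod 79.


For prime p, the number of non-zero quadratic residues is (p-1)/2.
= (79-1)/2
= 39

39


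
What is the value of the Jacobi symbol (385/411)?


Compute (385/411) via quadratic reciprocity:
  reciprocity: (385/411) -> +(411/385)
  reduce: (26/385)
  pull out 2: (2/385) = +1  (since 385 mod 8 = 1)
  reciprocity: (13/385) -> +(385/13)
  reduce: (8/13)
  pull out 2: (2/13) = -1  (since 13 mod 8 = 5)
  pull out 2: (2/13) = -1  (since 13 mod 8 = 5)
  pull out 2: (2/13) = -1  (since 13 mod 8 = 5)
  (1/13) = 1
Product of signs = -1

-1


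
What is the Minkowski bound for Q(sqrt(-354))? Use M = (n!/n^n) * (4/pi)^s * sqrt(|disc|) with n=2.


d = -354, d mod 4 = 2, so disc(K) = 4d = -1416; |disc(K)| = 1416
Imaginary quadratic field, so n = 2, s = r2 = 1, r1 = 0
M = (n!/n^n) * (4/pi)^s * sqrt(|disc(K)|) = (2!/2^2) * (4/pi)^1 * sqrt(1416)
= 0.5 * 1.273240 * 37.629775
= 23.9559

23.9559


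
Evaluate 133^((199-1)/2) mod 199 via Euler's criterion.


p = 199 is prime and the exponent is (p-1)/2 = 99, so by Euler's criterion 133^99 = (133/199) = +1 or -1 mod 199.
Compute by square-and-multiply:
  99 = 64 + 32 + 2 + 1 (binary 1100011)
  Repeated squaring mod 199: 133^1 = 133, 133^2 = 177, 133^4 = 86, 133^8 = 33, 133^16 = 94, 133^32 = 80, 133^64 = 32
  133^99 = 133^64 * 133^32 * 133^2 * 133^1 = 32 * 80 * 177 * 133 mod 199
    32 * 80 = 2560 = 172 mod 199
    172 * 177 = 30444 = 196 mod 199
    196 * 133 = 26068 = 198 mod 199
  133^99 = 198 mod 199
Result 198 = p - 1 = -1 mod 199: 133 is a quadratic non-residue mod 199. As a residue in [0, p-1] the value is 198.
133^99 mod 199 = 198

198


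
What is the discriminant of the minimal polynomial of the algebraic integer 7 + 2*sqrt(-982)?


The element 7 + 2*sqrt(-982) has minimal polynomial:
x^2 - 14*x + 3977
Discriminant = (-14)^2 - 4*(3977)
= 196 - 15908
= -15712

-15712


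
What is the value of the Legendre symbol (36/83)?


p = 83 is prime, so compute (36/83) with the reciprocity algorithm (Jacobi-symbol steps: pull out 2s via (2/n), flip via reciprocity, reduce):
  pull out 2: (2/83) = -1  (since 83 mod 8 = 3)
  pull out 2: (2/83) = -1  (since 83 mod 8 = 3)
  reciprocity: (9/83) -> +(83/9)
  reduce: (2/9)
  pull out 2: (2/9) = +1  (since 9 mod 8 = 1)
  (1/9) = 1
Product of signs = 1
(36/83) = 1

1


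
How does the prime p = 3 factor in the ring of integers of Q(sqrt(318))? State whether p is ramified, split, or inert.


K = Q(sqrt(318)). Since d mod 4 = 2, disc(K) = 1272.
Check p | disc: 1272 mod 3 = 0.
p divides disc, so p ramifies: (p) = P^2 with e=2, f=1, g=1.
Therefore p is ramified.

ramified


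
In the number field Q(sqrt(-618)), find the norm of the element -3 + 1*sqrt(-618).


N(a + b*sqrt(d)) = a^2 - d*b^2
= (-3)^2 - (-618)*(1)^2
= 9 + 618
= 627

627


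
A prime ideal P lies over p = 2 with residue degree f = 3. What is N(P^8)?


N(P^a) = p^(a*f)
= 2^(8*3)
= 2^24
= 16777216

16777216


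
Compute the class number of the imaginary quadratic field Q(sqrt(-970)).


K = Q(sqrt(-970)). d mod 4 = 2, so D = disc(K) = 4d = -3880
h(K) equals the number of primitive reduced positive-definite forms (a, b, c) = a*x^2 + b*x*y + c*y^2 with b^2 - 4ac = D,
where reduced means |b| <= a <= c, with b >= 0 whenever |b| = a or a = c, and primitive means gcd(a, b, c) = 1.
Reduced forces 3a^2 <= |D| = 3880, so 1 <= a <= 35; b must have the parity of D, and c = (b^2 - D)/(4a) must be an integer >= a.
Enumerate a = 1..35, b in [-a, a]:
  a=1: (1, 0, 970)  [1]
  a=2: (2, 0, 485)  [1]
  a=3..4: none
  a=5: (5, 0, 194)  [1]
  a=6..9: none
  a=10: (10, 0, 97)  [1]
  a=11: (11, -6, 89), (11, 6, 89)  [2]
  a=12..16: none
  a=17: (17, -8, 58), (17, 8, 58)  [2]
  a=18..21: none
  a=22: (22, -16, 47), (22, 16, 47)  [2]
  a=23..28: none
  a=29: (29, -8, 34), (29, 8, 34)  [2]
  a=30..35: none
Total reduced forms: 1 + 1 + 1 + 1 + 2 + 2 + 2 + 2 = 12
h = 12

12


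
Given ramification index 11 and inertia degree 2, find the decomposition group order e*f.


|D_P| = e * f
= 11 * 2
= 22

22


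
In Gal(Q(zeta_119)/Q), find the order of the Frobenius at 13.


The Frobenius at p in Gal(Q(zeta_n)/Q) = (Z/nZ)* is the class of p, so its order is ord_119(13), the smallest k >= 1 with 13^k = 1 mod 119.
n = 119 = 7 * 17, phi(119) = 96; the order divides phi(n).
Divisors of 96: 1, 2, 3, 4, 6, 8, 12, 16, 24, 32, 48, 96
Repeated squaring mod 119: 13^1 = 13, 13^2 = 50, 13^4 = 1, 13^8 = 1, 13^16 = 1, 13^32 = 1, 13^64 = 1
Test divisors in increasing order:
  k=1: 13^1 = 13 mod 119
  k=2: 13^2 = 50 mod 119
  k=3: 13^3 = 50 * 13 = 55 mod 119
  k=4: 13^4 = 1 mod 119  <- first divisor giving 1
Order = 4

4


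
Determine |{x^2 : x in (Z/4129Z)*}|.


For prime p, the number of non-zero quadratic residues is (p-1)/2.
= (4129-1)/2
= 2064

2064


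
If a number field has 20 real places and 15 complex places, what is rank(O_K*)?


By Dirichlet's unit theorem:
rank = r1 + r2 - 1
= 20 + 15 - 1
= 34

34


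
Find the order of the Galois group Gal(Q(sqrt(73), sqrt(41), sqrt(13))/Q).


The 3 square roots of distinct primes are multiplicatively independent over Q,
so [K:Q] = 2^3 and Gal(K/Q) is isomorphic to (Z/2Z)^3.
|Gal| = 2^3 = 8

8


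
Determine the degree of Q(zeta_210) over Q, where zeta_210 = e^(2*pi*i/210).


The degree equals Euler's totient phi(210).
210 = 2 * 3 * 5 * 7
phi(210) = 48

48


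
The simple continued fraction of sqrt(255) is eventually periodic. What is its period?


Run the CF algorithm for sqrt(255).
a_0 = floor(sqrt(255)) = 15; set m_0=0, q_0=1.
Recurrence: m' = q*a - m,  q' = (d - m'^2)/q,  a' = floor((a_0 + m')/q').
  step 1: m=15, q=30, a=1
  step 2: m=15, q=1, a=30
a_2 = 2*a_0 = 30, so the period closes here.
sqrt(255) = [15; 1, 30]
Period length = 2

2


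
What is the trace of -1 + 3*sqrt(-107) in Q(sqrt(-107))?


Tr(a + b*sqrt(d)) = (a + b*sqrt(d)) + (a - b*sqrt(d)) = 2a
= 2 * (-1)
= -2

-2


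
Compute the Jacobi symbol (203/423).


Compute (203/423) via quadratic reciprocity:
  reciprocity: (203/423) -> -(423/203)
  reduce: (17/203)
  reciprocity: (17/203) -> +(203/17)
  reduce: (16/17)
  pull out 2: (2/17) = +1  (since 17 mod 8 = 1)
  pull out 2: (2/17) = +1  (since 17 mod 8 = 1)
  pull out 2: (2/17) = +1  (since 17 mod 8 = 1)
  pull out 2: (2/17) = +1  (since 17 mod 8 = 1)
  (1/17) = 1
Product of signs = -1

-1


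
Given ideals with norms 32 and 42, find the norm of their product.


N(IJ) = N(I) * N(J)
= 32 * 42
= 1344

1344


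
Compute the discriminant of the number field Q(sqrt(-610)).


For K = Q(sqrt(d)) with d squarefree: disc(K) = d if d = 1 mod 4, and disc(K) = 4d if d = 2 or 3 mod 4.
Here d = -610, and d mod 4 = 2.
d = 2 mod 4, not 1 (O_K = Z[sqrt(d)]), so disc(K) = 4d = 4 * (-610) = -2440

-2440


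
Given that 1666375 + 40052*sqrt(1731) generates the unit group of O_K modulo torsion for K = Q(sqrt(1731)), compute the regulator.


epsilon = 1666375 + 40052*sqrt(1731)
= 3.3327e+06
R = ln(3.3327e+06)
= 15.0193

15.0193


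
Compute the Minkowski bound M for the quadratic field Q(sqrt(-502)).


d = -502, d mod 4 = 2, so disc(K) = 4d = -2008; |disc(K)| = 2008
Imaginary quadratic field, so n = 2, s = r2 = 1, r1 = 0
M = (n!/n^n) * (4/pi)^s * sqrt(|disc(K)|) = (2!/2^2) * (4/pi)^1 * sqrt(2008)
= 0.5 * 1.273240 * 44.810713
= 28.5274

28.5274


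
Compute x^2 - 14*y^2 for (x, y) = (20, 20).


x^2 - d*y^2
= 20^2 - 14*20^2
= 400 - 5600
= -5200

-5200


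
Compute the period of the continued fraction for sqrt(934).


Run the CF algorithm for sqrt(934).
a_0 = floor(sqrt(934)) = 30; set m_0=0, q_0=1.
Recurrence: m' = q*a - m,  q' = (d - m'^2)/q,  a' = floor((a_0 + m')/q').
  step 1: m=30, q=34, a=1
  step 2: m=4, q=27, a=1
  step 3: m=23, q=15, a=3
  step 4: m=22, q=30, a=1
  step 5: m=8, q=29, a=1
  step 6: m=21, q=17, a=3
  step 7: m=30, q=2, a=30
  step 8: m=30, q=17, a=3
  step 9: m=21, q=29, a=1
  step 10: m=8, q=30, a=1
  step 11: m=22, q=15, a=3
  step 12: m=23, q=27, a=1
  step 13: m=4, q=34, a=1
  step 14: m=30, q=1, a=60
a_14 = 2*a_0 = 60, so the period closes here.
sqrt(934) = [30; 1, 1, 3, 1, 1, 3, 30, 3, 1, 1, 3, 1, 1, 60]
Period length = 14

14


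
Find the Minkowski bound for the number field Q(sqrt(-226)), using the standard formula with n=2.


d = -226, d mod 4 = 2, so disc(K) = 4d = -904; |disc(K)| = 904
Imaginary quadratic field, so n = 2, s = r2 = 1, r1 = 0
M = (n!/n^n) * (4/pi)^s * sqrt(|disc(K)|) = (2!/2^2) * (4/pi)^1 * sqrt(904)
= 0.5 * 1.273240 * 30.066593
= 19.1410

19.1410


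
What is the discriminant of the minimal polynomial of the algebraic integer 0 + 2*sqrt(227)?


The element 0 + 2*sqrt(227) has minimal polynomial:
x^2 + 0*x - 908
Discriminant = (0)^2 - 4*(-908)
= 0 + 3632
= 3632

3632


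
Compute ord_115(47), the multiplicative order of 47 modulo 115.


We want ord_115(47), the smallest k >= 1 with 47^k = 1 mod 115.
n = 115 = 5 * 23, phi(115) = 88; the order divides phi(n).
Divisors of 88: 1, 2, 4, 8, 11, 22, 44, 88
Repeated squaring mod 115: 47^1 = 47, 47^2 = 24, 47^4 = 1, 47^8 = 1, 47^16 = 1, 47^32 = 1, 47^64 = 1
Test divisors in increasing order:
  k=1: 47^1 = 47 mod 115
  k=2: 47^2 = 24 mod 115
  k=4: 47^4 = 1 mod 115  <- first divisor giving 1
Order = 4

4


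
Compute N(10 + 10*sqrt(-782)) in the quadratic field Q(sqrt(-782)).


N(a + b*sqrt(d)) = a^2 - d*b^2
= (10)^2 - (-782)*(10)^2
= 100 + 78200
= 78300

78300


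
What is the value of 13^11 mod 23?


p = 23 is prime and the exponent is (p-1)/2 = 11, so by Euler's criterion 13^11 = (13/23) = +1 or -1 mod 23.
Compute by square-and-multiply:
  11 = 8 + 2 + 1 (binary 1011)
  Repeated squaring mod 23: 13^1 = 13, 13^2 = 8, 13^4 = 18, 13^8 = 2
  13^11 = 13^8 * 13^2 * 13^1 = 2 * 8 * 13 mod 23
    2 * 8 = 16 = 16 mod 23
    16 * 13 = 208 = 1 mod 23
  13^11 = 1 mod 23
Result 1: 13 is a quadratic residue mod 23.
13^11 mod 23 = 1

1


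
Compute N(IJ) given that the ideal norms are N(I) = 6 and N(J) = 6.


N(IJ) = N(I) * N(J)
= 6 * 6
= 36

36


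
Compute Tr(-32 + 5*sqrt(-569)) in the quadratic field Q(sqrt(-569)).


Tr(a + b*sqrt(d)) = (a + b*sqrt(d)) + (a - b*sqrt(d)) = 2a
= 2 * (-32)
= -64

-64


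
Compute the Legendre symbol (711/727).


p = 727 is prime, so compute (711/727) with the reciprocity algorithm (Jacobi-symbol steps: pull out 2s via (2/n), flip via reciprocity, reduce):
  reciprocity: (711/727) -> -(727/711)
  reduce: (16/711)
  pull out 2: (2/711) = +1  (since 711 mod 8 = 7)
  pull out 2: (2/711) = +1  (since 711 mod 8 = 7)
  pull out 2: (2/711) = +1  (since 711 mod 8 = 7)
  pull out 2: (2/711) = +1  (since 711 mod 8 = 7)
  (1/711) = 1
Product of signs = -1
(711/727) = -1

-1
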